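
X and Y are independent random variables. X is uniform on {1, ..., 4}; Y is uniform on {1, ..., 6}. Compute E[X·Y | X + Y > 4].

P(X + Y > 4) = 3/4.
Summing XY·P(x,y) over outcomes with X + Y > 4 gives 65/8.
E[X·Y | X + Y > 4] = (65/8) / (3/4) = 65/6.

65/6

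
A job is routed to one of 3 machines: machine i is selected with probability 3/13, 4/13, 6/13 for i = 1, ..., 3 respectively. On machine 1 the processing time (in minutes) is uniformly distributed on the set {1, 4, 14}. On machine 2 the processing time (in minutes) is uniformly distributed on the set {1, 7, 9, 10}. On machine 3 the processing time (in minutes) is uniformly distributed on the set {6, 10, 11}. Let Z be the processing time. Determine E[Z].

E[Z | machine 1] = (1+4+14)/3 = 19/3.
E[Z | machine 2] = (1+7+9+10)/4 = 27/4.
E[Z | machine 3] = (6+10+11)/3 = 9.
E[Z] = (3/13)·(19/3) + (4/13)·(27/4) + (6/13)·(9) = 100/13.

100/13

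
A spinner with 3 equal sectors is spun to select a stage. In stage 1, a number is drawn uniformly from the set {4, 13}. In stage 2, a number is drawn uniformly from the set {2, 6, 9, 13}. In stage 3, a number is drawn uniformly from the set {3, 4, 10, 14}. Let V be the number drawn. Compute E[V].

E[V | stage 1] = (4+13)/2 = 17/2.
E[V | stage 2] = (2+6+9+13)/4 = 15/2.
E[V | stage 3] = (3+4+10+14)/4 = 31/4.
By the law of total expectation,
E[V] = (1/3)·(17/2) + (1/3)·(15/2) + (1/3)·(31/4) = 95/12.

95/12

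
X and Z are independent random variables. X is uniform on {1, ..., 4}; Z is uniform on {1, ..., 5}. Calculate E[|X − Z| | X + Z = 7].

P(X + Z = 7) = 3/20.
Summing |X−Z|·P(x,y) over outcomes with X + Z = 7 gives 1/4.
E[|X − Z| | X + Z = 7] = (1/4) / (3/20) = 5/3.

5/3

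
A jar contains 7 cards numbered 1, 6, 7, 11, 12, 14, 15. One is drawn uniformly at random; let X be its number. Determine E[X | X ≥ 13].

P(X ≥ 13) = 2/7.
Σ over the event: 14·1/7 + 15·1/7 = 29/7.
E[X | X ≥ 13] = (29/7) / (2/7) = 29/2.

29/2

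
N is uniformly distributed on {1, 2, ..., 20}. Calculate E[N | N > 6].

P(N > 6) = 7/10.
E[N | N > 6] = (189/20) / (7/10) = 27/2.

27/2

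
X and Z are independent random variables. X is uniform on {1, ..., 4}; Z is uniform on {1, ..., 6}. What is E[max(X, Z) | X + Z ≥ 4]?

P(X + Z ≥ 4) = 7/8.
Summing max(X,Z)·P(x,y) over outcomes with X + Z ≥ 4 gives 89/24.
E[max(X, Z) | X + Z ≥ 4] = (89/24) / (7/8) = 89/21.

89/21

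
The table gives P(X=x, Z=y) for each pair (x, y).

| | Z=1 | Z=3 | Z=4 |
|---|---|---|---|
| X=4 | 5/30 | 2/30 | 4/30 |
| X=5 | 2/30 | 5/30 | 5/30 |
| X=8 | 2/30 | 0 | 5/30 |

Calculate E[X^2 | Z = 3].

157/7

P(Z = 3) = 7/30.
Σ X^2·P over the event = 16·(2/30) + 25·(5/30) = 157/30.
E[X^2 | Z = 3] = (157/30) / (7/30) = 157/7.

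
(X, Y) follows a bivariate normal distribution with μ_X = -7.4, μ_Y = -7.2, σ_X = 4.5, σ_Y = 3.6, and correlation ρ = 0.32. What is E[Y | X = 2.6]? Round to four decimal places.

-4.6400

E[Y | X=x] = μ_Y + ρ(σ_Y/σ_X)(x − μ_X) for jointly normal variables.
E[Y | X=2.6] = -7.2 + (0.32)·(3.6/4.5)·(2.6 − (-7.4)) = -7.2 + (0.256)·(10) = -4.6400.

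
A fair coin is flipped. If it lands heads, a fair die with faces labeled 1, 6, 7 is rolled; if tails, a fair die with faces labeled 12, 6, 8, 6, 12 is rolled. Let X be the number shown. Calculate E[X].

101/15

E[X | heads] = (1+6+7)/3 = 14/3.
E[X | tails] = (12+6+8+6+12)/5 = 44/5.
E[X] = (1/2)·(14/3) + (1/2)·(44/5) = 101/15.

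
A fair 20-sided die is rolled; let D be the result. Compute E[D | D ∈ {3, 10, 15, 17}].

P(D ∈ {3, 10, 15, 17}) = 1/5.
Σ over the event: 3·1/20 + 10·1/20 + 15·1/20 + 17·1/20 = 9/4.
E[D | D ∈ {3, 10, 15, 17}] = (9/4) / (1/5) = 45/4.

45/4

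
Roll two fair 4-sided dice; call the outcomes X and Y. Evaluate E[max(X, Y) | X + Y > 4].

P(X + Y > 4) = 5/8.
Summing max(X,Y)·P(x,y) over outcomes with X + Y > 4 gives 37/16.
E[max(X, Y) | X + Y > 4] = (37/16) / (5/8) = 37/10.

37/10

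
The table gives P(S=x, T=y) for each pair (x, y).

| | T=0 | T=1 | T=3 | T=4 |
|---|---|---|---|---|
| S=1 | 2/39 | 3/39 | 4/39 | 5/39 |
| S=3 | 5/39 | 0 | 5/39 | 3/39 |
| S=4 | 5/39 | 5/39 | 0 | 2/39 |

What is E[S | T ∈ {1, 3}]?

42/17

P(T ∈ {1, 3}) = 17/39.
Σ S·P over the event = 1·(3/39) + 1·(4/39) + 3·(5/39) + 4·(5/39) = 14/13.
E[S | T ∈ {1, 3}] = (14/13) / (17/39) = 42/17.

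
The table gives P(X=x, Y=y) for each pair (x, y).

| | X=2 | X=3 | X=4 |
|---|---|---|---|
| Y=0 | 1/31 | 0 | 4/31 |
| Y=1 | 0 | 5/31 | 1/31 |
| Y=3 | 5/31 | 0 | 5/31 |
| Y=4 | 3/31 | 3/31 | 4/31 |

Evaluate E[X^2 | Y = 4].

103/10

P(Y = 4) = 10/31.
Σ X^2·P over the event = 4·(3/31) + 9·(3/31) + 16·(4/31) = 103/31.
E[X^2 | Y = 4] = (103/31) / (10/31) = 103/10.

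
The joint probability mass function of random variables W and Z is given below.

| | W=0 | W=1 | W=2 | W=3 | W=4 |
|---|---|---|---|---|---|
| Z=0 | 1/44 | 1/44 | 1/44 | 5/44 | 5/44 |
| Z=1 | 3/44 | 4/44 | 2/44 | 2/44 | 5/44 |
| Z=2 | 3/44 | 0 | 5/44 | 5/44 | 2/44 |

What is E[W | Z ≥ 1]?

P(Z ≥ 1) = 31/44.
Summing W·P(W=x,Z=y) over the conditioning event gives 67/44.
E[W | Z ≥ 1] = (67/44) / (31/44) = 67/31.

67/31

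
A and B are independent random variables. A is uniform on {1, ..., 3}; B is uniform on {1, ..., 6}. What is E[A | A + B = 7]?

P(A + B = 7) = 1/6.
Summing A·P(x,y) over outcomes with A + B = 7 gives 1/3.
E[A | A + B = 7] = (1/3) / (1/6) = 2.

2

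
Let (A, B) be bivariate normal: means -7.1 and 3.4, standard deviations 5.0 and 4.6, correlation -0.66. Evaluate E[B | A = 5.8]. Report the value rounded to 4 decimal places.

E[B | A=x] = μ_B + ρ(σ_B/σ_A)(x − μ_A) for jointly normal variables.
E[B | A=5.8] = 3.4 + (-0.66)·(4.6/5.0)·(5.8 − (-7.1)) = 3.4 + (-0.6072)·(12.9) = -4.4329.

-4.4329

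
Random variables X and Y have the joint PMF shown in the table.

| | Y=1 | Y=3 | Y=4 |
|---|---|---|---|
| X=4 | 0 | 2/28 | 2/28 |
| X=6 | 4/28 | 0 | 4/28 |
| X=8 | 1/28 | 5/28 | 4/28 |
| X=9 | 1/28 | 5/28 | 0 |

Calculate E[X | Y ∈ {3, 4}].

P(Y ∈ {3, 4}) = 11/14.
Σ X·P over the event = 4·(2/28) + 4·(2/28) + 6·(4/28) + 8·(5/28) + 8·(4/28) + 9·(5/28) = 157/28.
E[X | Y ∈ {3, 4}] = (157/28) / (11/14) = 157/22.

157/22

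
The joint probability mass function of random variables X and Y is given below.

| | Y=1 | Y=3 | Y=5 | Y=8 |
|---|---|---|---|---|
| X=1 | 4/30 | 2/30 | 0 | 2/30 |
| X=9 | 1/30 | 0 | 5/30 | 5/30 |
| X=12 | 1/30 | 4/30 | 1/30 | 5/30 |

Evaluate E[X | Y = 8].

107/12

P(Y = 8) = 2/5.
Σ X·P over the event = 1·(2/30) + 9·(5/30) + 12·(5/30) = 107/30.
E[X | Y = 8] = (107/30) / (2/5) = 107/12.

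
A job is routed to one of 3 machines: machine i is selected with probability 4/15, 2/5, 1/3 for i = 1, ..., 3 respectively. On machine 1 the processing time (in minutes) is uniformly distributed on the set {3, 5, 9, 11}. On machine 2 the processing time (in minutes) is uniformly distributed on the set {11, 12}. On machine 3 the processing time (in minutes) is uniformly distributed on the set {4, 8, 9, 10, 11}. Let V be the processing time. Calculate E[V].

139/15

E[V | machine 1] = (3+5+9+11)/4 = 7.
E[V | machine 2] = (11+12)/2 = 23/2.
E[V | machine 3] = (4+8+9+10+11)/5 = 42/5.
By the law of total expectation,
E[V] = (4/15)·(7) + (2/5)·(23/2) + (1/3)·(42/5) = 139/15.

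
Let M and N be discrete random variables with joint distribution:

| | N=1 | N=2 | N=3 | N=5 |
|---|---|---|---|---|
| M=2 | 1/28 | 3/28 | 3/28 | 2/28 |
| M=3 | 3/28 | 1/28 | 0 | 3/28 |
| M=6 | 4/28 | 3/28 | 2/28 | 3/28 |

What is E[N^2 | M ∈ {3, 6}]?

P(M ∈ {3, 6}) = 19/28.
Σ N^2·P over the event = 1·(3/28) + 4·(1/28) + 25·(3/28) + 1·(4/28) + 4·(3/28) + 9·(2/28) + 25·(3/28) = 191/28.
E[N^2 | M ∈ {3, 6}] = (191/28) / (19/28) = 191/19.

191/19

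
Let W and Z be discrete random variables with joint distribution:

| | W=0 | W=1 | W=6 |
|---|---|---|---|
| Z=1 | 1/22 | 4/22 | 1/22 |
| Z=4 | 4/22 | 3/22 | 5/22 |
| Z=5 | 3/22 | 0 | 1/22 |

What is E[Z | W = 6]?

26/7

P(W = 6) = 7/22.
Σ Z·P over the event = 1·(1/22) + 4·(5/22) + 5·(1/22) = 13/11.
E[Z | W = 6] = (13/11) / (7/22) = 26/7.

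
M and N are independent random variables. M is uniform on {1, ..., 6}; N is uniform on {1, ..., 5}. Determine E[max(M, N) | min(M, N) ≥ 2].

9/2

P(min(M, N) ≥ 2) = 2/3.
Summing max(M,N)·P(x,y) over outcomes with min(M, N) ≥ 2 gives 3.
E[max(M, N) | min(M, N) ≥ 2] = (3) / (2/3) = 9/2.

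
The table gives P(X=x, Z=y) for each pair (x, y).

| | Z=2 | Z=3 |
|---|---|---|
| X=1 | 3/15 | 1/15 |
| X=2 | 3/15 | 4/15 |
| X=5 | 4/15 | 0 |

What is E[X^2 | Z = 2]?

P(Z = 2) = 2/3.
Σ X^2·P over the event = 1·(3/15) + 4·(3/15) + 25·(4/15) = 23/3.
E[X^2 | Z = 2] = (23/3) / (2/3) = 23/2.

23/2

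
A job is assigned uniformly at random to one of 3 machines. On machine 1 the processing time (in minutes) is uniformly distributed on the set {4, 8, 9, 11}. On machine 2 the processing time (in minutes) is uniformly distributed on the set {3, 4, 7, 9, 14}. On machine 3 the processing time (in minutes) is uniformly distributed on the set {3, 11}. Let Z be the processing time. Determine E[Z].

112/15

E[Z | machine 1] = (4+8+9+11)/4 = 8.
E[Z | machine 2] = (3+4+7+9+14)/5 = 37/5.
E[Z | machine 3] = (3+11)/2 = 7.
By the law of total expectation,
E[Z] = (1/3)·(8) + (1/3)·(37/5) + (1/3)·(7) = 112/15.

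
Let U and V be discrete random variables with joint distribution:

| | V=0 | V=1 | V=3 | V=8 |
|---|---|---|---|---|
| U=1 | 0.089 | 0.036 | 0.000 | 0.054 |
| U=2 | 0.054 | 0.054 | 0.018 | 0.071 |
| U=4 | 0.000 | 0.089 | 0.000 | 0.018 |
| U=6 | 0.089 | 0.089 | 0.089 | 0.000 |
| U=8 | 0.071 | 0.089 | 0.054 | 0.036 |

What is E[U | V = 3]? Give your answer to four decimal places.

P(V = 3) = 0.161.
Σ U·P over the event = 2·(0.018) + 6·(0.089) + 8·(0.054) = 1.002.
E[U | V = 3] = (1.002) / (0.161) = 6.2236.

6.2236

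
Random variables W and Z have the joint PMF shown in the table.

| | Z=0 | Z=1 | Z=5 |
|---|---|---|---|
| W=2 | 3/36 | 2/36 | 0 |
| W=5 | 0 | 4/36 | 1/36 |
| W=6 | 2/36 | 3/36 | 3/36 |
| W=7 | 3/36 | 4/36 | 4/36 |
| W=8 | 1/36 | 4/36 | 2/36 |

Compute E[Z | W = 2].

P(W = 2) = 5/36.
Summing Z·P(W=x,Z=y) over the conditioning event gives 1/18.
E[Z | W = 2] = (1/18) / (5/36) = 2/5.

2/5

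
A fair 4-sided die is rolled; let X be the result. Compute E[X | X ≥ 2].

3

Given X ≥ 2, X is equally likely to be any of {2, 3, 4}.
E[X | X ≥ 2] = (2 + 3 + 4) / 3 = 3.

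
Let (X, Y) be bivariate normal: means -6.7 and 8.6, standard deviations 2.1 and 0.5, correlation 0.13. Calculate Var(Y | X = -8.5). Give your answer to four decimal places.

0.2458

Var(Y | X=x) = (1 − ρ²)·σ_Y².
Var(Y | X=-8.5) = (0.5)²·(1 − (0.13)²) = 0.25·0.9831 = 0.2458.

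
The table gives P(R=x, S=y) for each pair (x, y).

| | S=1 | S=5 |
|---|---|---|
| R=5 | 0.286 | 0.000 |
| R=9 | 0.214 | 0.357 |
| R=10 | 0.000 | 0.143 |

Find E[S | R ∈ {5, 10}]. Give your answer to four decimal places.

2.3333

P(R ∈ {5, 10}) = 0.429.
Σ S·P over the event = 1·(0.286) + 5·(0.143) = 1.001.
E[S | R ∈ {5, 10}] = (1.001) / (0.429) = 2.3333.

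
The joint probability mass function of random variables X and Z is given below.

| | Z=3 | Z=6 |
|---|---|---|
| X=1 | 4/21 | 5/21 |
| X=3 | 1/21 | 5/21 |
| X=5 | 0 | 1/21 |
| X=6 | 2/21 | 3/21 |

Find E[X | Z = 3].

19/7

P(Z = 3) = 1/3.
Σ X·P over the event = 1·(4/21) + 3·(1/21) + 6·(2/21) = 19/21.
E[X | Z = 3] = (19/21) / (1/3) = 19/7.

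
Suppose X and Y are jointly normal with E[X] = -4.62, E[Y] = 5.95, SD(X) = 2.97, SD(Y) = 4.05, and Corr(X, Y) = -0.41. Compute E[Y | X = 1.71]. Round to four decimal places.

The regression of Y on X has slope ρ·σ_Y/σ_X and passes through (μ_X, μ_Y).
E[Y | X=1.71] = 5.95 + (-0.41)·(4.05/2.97)·(1.71 − (-4.62)) = 5.95 + (-0.55909)·(6.33) = 2.4110.

2.4110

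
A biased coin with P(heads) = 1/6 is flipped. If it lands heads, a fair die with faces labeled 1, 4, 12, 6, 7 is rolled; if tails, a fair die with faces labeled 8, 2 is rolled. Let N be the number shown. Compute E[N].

E[N | heads] = (1+4+12+6+7)/5 = 6.
E[N | tails] = (8+2)/2 = 5.
E[N] = (1/6)·(6) + (5/6)·(5) = 31/6.

31/6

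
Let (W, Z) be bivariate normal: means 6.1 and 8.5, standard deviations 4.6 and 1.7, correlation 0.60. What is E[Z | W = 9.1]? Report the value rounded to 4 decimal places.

E[Z | W=x] = μ_Z + ρ(σ_Z/σ_W)(x − μ_W) for jointly normal variables.
E[Z | W=9.1] = 8.5 + (0.60)·(1.7/4.6)·(9.1 − (6.1)) = 8.5 + (0.22174)·(3) = 9.1652.

9.1652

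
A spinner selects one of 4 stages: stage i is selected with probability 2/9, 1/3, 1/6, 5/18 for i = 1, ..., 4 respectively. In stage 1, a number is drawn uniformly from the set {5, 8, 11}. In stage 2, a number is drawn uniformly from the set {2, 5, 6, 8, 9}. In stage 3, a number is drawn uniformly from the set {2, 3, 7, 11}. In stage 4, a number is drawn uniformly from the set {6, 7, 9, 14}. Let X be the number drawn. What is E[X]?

E[X | stage 1] = (5+8+11)/3 = 8.
E[X | stage 2] = (2+5+6+8+9)/5 = 6.
E[X | stage 3] = (2+3+7+11)/4 = 23/4.
E[X | stage 4] = (6+7+9+14)/4 = 9.
By the law of total expectation,
E[X] = (2/9)·(8) + (1/3)·(6) + (1/6)·(23/4) + (5/18)·(9) = 521/72.

521/72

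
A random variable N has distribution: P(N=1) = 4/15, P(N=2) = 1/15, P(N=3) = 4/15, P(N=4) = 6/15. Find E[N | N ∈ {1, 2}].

P(N ∈ {1, 2}) = 1/3.
Σ over the event: 1·4/15 + 2·1/15 = 2/5.
E[N | N ∈ {1, 2}] = (2/5) / (1/3) = 6/5.

6/5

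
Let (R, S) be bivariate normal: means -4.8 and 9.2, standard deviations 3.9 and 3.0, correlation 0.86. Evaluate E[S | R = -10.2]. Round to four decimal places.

E[S | R=x] = μ_S + ρ(σ_S/σ_R)(x − μ_R) for jointly normal variables.
E[S | R=-10.2] = 9.2 + (0.86)·(3.0/3.9)·(-10.2 − (-4.8)) = 9.2 + (0.66154)·(-5.4) = 5.6277.

5.6277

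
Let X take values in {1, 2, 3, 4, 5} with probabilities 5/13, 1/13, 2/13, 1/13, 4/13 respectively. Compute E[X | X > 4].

5

P(X > 4) = 4/13.
Σ over the event: 5·4/13 = 20/13.
E[X | X > 4] = (20/13) / (4/13) = 5.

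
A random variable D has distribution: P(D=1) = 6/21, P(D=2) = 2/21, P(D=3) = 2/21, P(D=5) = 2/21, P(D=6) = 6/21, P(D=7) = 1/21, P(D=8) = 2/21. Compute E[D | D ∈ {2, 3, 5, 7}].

P(D ∈ {2, 3, 5, 7}) = 1/3.
Σ over the event: 2·2/21 + 3·2/21 + 5·2/21 + 7·1/21 = 9/7.
E[D | D ∈ {2, 3, 5, 7}] = (9/7) / (1/3) = 27/7.

27/7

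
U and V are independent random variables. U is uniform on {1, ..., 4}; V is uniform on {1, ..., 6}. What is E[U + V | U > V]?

5

P(U > V) = 1/4.
Summing (U+V)·P(x,y) over outcomes with U > V gives 5/4.
E[U + V | U > V] = (5/4) / (1/4) = 5.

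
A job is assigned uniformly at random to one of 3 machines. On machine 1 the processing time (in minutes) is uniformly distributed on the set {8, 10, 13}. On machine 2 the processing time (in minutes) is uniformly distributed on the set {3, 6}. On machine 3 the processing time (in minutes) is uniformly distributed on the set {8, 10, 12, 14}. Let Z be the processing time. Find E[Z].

155/18

E[Z | machine 1] = (8+10+13)/3 = 31/3.
E[Z | machine 2] = (3+6)/2 = 9/2.
E[Z | machine 3] = (8+10+12+14)/4 = 11.
By the law of total expectation,
E[Z] = (1/3)·(31/3) + (1/3)·(9/2) + (1/3)·(11) = 155/18.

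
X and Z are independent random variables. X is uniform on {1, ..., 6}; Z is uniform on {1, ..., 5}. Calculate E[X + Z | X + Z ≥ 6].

31/4

P(X + Z ≥ 6) = 2/3.
Summing (X+Z)·P(x,y) over outcomes with X + Z ≥ 6 gives 31/6.
E[X + Z | X + Z ≥ 6] = (31/6) / (2/3) = 31/4.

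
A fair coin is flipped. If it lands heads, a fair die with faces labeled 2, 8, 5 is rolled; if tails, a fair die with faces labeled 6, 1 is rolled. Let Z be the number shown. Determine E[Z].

17/4

E[Z | heads] = (2+8+5)/3 = 5.
E[Z | tails] = (6+1)/2 = 7/2.
E[Z] = (1/2)·(5) + (1/2)·(7/2) = 17/4.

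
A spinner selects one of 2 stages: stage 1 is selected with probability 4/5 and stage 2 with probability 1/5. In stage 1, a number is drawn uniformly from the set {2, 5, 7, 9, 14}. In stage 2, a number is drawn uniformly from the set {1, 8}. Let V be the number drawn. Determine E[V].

E[V | stage 1] = (2+5+7+9+14)/5 = 37/5.
E[V | stage 2] = (1+8)/2 = 9/2.
By the law of total expectation,
E[V] = (4/5)·(37/5) + (1/5)·(9/2) = 341/50.

341/50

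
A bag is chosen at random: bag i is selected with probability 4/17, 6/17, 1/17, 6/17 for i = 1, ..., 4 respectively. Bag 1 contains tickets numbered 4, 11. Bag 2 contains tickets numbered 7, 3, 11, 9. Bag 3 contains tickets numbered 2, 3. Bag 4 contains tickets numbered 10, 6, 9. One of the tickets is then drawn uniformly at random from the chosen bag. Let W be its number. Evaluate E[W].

E[W | bag 1] = (4+11)/2 = 15/2.
E[W | bag 2] = (7+3+11+9)/4 = 15/2.
E[W | bag 3] = (2+3)/2 = 5/2.
E[W | bag 4] = (10+6+9)/3 = 25/3.
E[W] = (4/17)·(15/2) + (6/17)·(15/2) + (1/17)·(5/2) + (6/17)·(25/3) = 15/2.

15/2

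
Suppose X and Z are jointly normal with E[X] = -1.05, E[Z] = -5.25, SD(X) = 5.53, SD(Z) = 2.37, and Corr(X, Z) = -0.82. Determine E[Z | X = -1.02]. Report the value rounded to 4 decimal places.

-5.2605

For a bivariate normal, E[Z | X=x] = μ_Z + ρ·(σ_Z/σ_X)·(x − μ_X).
E[Z | X=-1.02] = -5.25 + (-0.82)·(2.37/5.53)·(-1.02 − (-1.05)) = -5.25 + (-0.35143)·(0.03) = -5.2605.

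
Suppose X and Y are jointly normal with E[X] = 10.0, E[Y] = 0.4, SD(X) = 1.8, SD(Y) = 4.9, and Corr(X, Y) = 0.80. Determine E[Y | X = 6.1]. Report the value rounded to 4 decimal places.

E[Y | X=x] = μ_Y + ρ(σ_Y/σ_X)(x − μ_X) for jointly normal variables.
E[Y | X=6.1] = 0.4 + (0.80)·(4.9/1.8)·(6.1 − (10.0)) = 0.4 + (2.17778)·(-3.9) = -8.0933.

-8.0933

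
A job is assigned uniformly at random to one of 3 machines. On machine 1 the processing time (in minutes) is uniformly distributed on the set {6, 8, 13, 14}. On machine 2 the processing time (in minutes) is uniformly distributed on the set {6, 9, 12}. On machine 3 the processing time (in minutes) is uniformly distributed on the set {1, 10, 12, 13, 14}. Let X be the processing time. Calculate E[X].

39/4

E[X | machine 1] = (6+8+13+14)/4 = 41/4.
E[X | machine 2] = (6+9+12)/3 = 9.
E[X | machine 3] = (1+10+12+13+14)/5 = 10.
E[X] = (1/3)·(41/4) + (1/3)·(9) + (1/3)·(10) = 39/4.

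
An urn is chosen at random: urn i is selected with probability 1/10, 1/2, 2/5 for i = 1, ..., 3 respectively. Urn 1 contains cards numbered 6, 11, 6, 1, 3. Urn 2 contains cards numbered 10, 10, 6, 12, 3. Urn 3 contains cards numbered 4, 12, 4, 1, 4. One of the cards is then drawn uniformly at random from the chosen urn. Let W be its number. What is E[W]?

E[W | urn 1] = (6+11+6+1+3)/5 = 27/5.
E[W | urn 2] = (10+10+6+12+3)/5 = 41/5.
E[W | urn 3] = (4+12+4+1+4)/5 = 5.
By the law of total expectation,
E[W] = (1/10)·(27/5) + (1/2)·(41/5) + (2/5)·(5) = 166/25.

166/25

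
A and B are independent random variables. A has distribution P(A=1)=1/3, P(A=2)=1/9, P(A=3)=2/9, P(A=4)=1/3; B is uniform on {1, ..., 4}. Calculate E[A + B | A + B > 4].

140/23

P(A + B > 4) = 23/36.
Summing (A+B)·P(x,y) over outcomes with A + B > 4 gives 35/9.
E[A + B | A + B > 4] = (35/9) / (23/36) = 140/23.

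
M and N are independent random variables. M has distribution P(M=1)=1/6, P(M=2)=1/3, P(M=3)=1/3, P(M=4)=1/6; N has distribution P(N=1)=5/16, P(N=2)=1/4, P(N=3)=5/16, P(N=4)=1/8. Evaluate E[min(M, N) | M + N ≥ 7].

P(M + N ≥ 7) = 11/96.
Summing min(M,N)·P(x,y) over outcomes with M + N ≥ 7 gives 35/96.
E[min(M, N) | M + N ≥ 7] = (35/96) / (11/96) = 35/11.

35/11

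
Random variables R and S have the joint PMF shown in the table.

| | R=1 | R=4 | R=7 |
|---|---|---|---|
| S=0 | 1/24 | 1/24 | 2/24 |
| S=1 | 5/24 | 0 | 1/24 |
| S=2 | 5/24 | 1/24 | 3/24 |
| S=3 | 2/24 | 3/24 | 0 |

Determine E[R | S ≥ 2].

P(S ≥ 2) = 7/12.
Σ R·P over the event = 1·(5/24) + 1·(2/24) + 4·(1/24) + 4·(3/24) + 7·(3/24) = 11/6.
E[R | S ≥ 2] = (11/6) / (7/12) = 22/7.

22/7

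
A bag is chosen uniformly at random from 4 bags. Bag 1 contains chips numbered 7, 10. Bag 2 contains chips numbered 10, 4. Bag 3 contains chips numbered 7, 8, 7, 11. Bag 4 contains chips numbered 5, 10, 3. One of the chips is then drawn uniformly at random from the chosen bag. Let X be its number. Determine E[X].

119/16

E[X | bag 1] = (7+10)/2 = 17/2.
E[X | bag 2] = (10+4)/2 = 7.
E[X | bag 3] = (7+8+7+11)/4 = 33/4.
E[X | bag 4] = (5+10+3)/3 = 6.
By the law of total expectation,
E[X] = (1/4)·(17/2) + (1/4)·(7) + (1/4)·(33/4) + (1/4)·(6) = 119/16.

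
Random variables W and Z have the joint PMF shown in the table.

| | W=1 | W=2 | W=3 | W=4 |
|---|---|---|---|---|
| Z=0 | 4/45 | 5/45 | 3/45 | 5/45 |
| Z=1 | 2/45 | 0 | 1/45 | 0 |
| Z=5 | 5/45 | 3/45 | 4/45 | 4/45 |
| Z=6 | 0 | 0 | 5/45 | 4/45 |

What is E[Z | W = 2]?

15/8

P(W = 2) = 8/45.
Σ Z·P over the event = 0·(5/45) + 5·(3/45) = 1/3.
E[Z | W = 2] = (1/3) / (8/45) = 15/8.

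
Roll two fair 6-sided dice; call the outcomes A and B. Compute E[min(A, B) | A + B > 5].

P(A + B > 5) = 13/18.
Summing min(A,B)·P(x,y) over outcomes with A + B > 5 gives 13/6.
E[min(A, B) | A + B > 5] = (13/6) / (13/18) = 3.

3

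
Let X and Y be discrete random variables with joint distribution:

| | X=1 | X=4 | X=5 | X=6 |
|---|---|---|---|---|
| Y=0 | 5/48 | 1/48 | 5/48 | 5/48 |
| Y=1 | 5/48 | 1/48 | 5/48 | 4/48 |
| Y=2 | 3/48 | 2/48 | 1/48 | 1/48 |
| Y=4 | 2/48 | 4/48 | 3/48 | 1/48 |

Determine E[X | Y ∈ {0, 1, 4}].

161/41

P(Y ∈ {0, 1, 4}) = 41/48.
Summing X·P(X=x,Y=y) over the conditioning event gives 161/48.
E[X | Y ∈ {0, 1, 4}] = (161/48) / (41/48) = 161/41.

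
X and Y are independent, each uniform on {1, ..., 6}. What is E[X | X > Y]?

P(X > Y) = 5/12.
Summing X·P(x,y) over outcomes with X > Y gives 35/18.
E[X | X > Y] = (35/18) / (5/12) = 14/3.

14/3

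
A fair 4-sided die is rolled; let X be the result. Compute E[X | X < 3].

3/2

Given X < 3, X is equally likely to be any of {1, 2}.
E[X | X < 3] = (1 + 2) / 2 = 3/2.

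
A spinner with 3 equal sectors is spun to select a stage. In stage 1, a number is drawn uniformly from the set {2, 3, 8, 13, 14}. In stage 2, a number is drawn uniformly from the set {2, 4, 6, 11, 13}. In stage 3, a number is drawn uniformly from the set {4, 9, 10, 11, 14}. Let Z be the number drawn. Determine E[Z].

E[Z | stage 1] = (2+3+8+13+14)/5 = 8.
E[Z | stage 2] = (2+4+6+11+13)/5 = 36/5.
E[Z | stage 3] = (4+9+10+11+14)/5 = 48/5.
E[Z] = (1/3)·(8) + (1/3)·(36/5) + (1/3)·(48/5) = 124/15.

124/15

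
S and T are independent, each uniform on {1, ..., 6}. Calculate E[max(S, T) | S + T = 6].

Outcomes with S + T = 6: (1,5), (2,4), (3,3), (4,2), (5,1), each with probability 1/36.
E[max(S, T) | S + T = 6] = (5 + 4 + 3 + 4 + 5) / 5 = 21/5.

21/5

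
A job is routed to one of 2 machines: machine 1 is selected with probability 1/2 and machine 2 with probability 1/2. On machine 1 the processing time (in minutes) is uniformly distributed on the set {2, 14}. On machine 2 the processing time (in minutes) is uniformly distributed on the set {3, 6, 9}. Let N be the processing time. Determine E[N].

7

E[N | machine 1] = (2+14)/2 = 8.
E[N | machine 2] = (3+6+9)/3 = 6.
E[N] = (1/2)·(8) + (1/2)·(6) = 7.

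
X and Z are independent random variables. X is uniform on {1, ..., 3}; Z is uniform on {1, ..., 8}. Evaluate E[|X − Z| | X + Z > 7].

14/3

Outcomes with X + Z > 7: (1,7), (1,8), (2,6), (2,7), (2,8), (3,5), (3,6), (3,7), (3,8), each with probability 1/24.
E[|X − Z| | X + Z > 7] = (6 + 7 + 4 + 5 + 6 + 2 + 3 + 4 + 5) / 9 = 14/3.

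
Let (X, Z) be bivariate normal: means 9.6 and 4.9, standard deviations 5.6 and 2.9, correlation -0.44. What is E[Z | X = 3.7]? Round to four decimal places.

For a bivariate normal, E[Z | X=x] = μ_Z + ρ·(σ_Z/σ_X)·(x − μ_X).
E[Z | X=3.7] = 4.9 + (-0.44)·(2.9/5.6)·(3.7 − (9.6)) = 4.9 + (-0.22786)·(-5.9) = 6.2444.

6.2444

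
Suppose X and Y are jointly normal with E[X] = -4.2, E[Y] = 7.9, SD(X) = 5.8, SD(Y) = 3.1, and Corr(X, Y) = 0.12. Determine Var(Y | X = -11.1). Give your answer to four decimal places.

For a bivariate normal, Var(Y | X=x) = σ_Y²(1 − ρ²).
Var(Y | X=-11.1) = (3.1)²·(1 − (0.12)²) = 9.61·0.9856 = 9.4716.

9.4716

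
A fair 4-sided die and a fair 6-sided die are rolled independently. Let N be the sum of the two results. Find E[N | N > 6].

8

P(N > 6) = 5/12.
Σ over the event: 7·1/6 + 8·1/8 + 9·1/12 + 10·1/24 = 10/3.
E[N | N > 6] = (10/3) / (5/12) = 8.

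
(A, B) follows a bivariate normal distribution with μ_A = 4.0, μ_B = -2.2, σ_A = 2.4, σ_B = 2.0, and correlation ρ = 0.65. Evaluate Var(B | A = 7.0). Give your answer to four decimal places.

Var(B | A=x) = (1 − ρ²)·σ_B².
Var(B | A=7.0) = (2.0)²·(1 − (0.65)²) = 4·0.5775 = 2.3100.

2.3100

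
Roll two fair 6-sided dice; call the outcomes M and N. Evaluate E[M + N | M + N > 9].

32/3

P(M + N > 9) = 1/6.
Summing (M+N)·P(x,y) over outcomes with M + N > 9 gives 16/9.
E[M + N | M + N > 9] = (16/9) / (1/6) = 32/3.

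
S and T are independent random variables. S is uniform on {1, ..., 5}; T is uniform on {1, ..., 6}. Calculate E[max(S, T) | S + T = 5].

7/2

Outcomes with S + T = 5: (1,4), (2,3), (3,2), (4,1), each with probability 1/30.
E[max(S, T) | S + T = 5] = (4 + 3 + 3 + 4) / 4 = 7/2.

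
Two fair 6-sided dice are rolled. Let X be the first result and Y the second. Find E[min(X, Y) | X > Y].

P(X > Y) = 5/12.
Summing min(X,Y)·P(x,y) over outcomes with X > Y gives 35/36.
E[min(X, Y) | X > Y] = (35/36) / (5/12) = 7/3.

7/3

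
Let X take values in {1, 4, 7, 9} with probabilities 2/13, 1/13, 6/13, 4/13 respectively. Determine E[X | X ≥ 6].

P(X ≥ 6) = 10/13.
Σ over the event: 7·6/13 + 9·4/13 = 6.
E[X | X ≥ 6] = (6) / (10/13) = 39/5.

39/5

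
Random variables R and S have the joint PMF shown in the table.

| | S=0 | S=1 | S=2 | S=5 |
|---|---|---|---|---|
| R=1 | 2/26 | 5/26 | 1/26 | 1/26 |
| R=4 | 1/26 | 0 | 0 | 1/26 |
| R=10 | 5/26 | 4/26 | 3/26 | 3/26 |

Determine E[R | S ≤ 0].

P(S ≤ 0) = 4/13.
Σ R·P over the event = 1·(2/26) + 4·(1/26) + 10·(5/26) = 28/13.
E[R | S ≤ 0] = (28/13) / (4/13) = 7.

7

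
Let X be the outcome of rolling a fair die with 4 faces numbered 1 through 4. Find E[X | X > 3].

Given X > 3, X is equally likely to be any of {4}.
E[X | X > 3] = (4) / 1 = 4.

4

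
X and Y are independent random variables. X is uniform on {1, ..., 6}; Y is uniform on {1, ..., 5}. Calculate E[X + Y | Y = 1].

9/2

P(Y = 1) = 1/5.
Summing (X+Y)·P(x,y) over outcomes with Y = 1 gives 9/10.
E[X + Y | Y = 1] = (9/10) / (1/5) = 9/2.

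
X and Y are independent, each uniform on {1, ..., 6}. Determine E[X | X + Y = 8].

4

P(X + Y = 8) = 5/36.
Summing X·P(x,y) over outcomes with X + Y = 8 gives 5/9.
E[X | X + Y = 8] = (5/9) / (5/36) = 4.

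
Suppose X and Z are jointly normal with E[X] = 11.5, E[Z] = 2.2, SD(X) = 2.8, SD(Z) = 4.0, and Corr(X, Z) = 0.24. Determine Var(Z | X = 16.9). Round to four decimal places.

15.0784

Var(Z | X=x) = (1 − ρ²)·σ_Z².
Var(Z | X=16.9) = (4.0)²·(1 − (0.24)²) = 16·0.9424 = 15.0784.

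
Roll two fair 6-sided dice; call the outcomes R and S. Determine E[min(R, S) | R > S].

P(R > S) = 5/12.
Summing min(R,S)·P(x,y) over outcomes with R > S gives 35/36.
E[min(R, S) | R > S] = (35/36) / (5/12) = 7/3.

7/3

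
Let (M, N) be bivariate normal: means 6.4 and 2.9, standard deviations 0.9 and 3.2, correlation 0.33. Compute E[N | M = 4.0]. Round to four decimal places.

E[N | M=x] = μ_N + ρ(σ_N/σ_M)(x − μ_M) for jointly normal variables.
E[N | M=4.0] = 2.9 + (0.33)·(3.2/0.9)·(4.0 − (6.4)) = 2.9 + (1.17333)·(-2.4) = 0.0840.

0.0840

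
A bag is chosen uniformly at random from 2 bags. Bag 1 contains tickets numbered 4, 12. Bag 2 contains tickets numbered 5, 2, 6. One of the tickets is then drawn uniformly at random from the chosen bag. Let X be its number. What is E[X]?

37/6

E[X | bag 1] = (4+12)/2 = 8.
E[X | bag 2] = (5+2+6)/3 = 13/3.
By the law of total expectation,
E[X] = (1/2)·(8) + (1/2)·(13/3) = 37/6.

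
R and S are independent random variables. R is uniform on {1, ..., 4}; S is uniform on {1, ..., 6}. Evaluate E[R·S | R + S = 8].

Outcomes with R + S = 8: (2,6), (3,5), (4,4), each with probability 1/24.
E[R·S | R + S = 8] = (12 + 15 + 16) / 3 = 43/3.

43/3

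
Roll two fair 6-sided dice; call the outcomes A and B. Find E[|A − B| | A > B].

7/3

P(A > B) = 5/12.
Summing |A−B|·P(x,y) over outcomes with A > B gives 35/36.
E[|A − B| | A > B] = (35/36) / (5/12) = 7/3.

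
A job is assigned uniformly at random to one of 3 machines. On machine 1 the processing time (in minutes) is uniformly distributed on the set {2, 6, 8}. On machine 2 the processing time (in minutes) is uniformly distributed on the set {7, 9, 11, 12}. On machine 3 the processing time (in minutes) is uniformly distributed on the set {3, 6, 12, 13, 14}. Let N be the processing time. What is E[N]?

1481/180

E[N | machine 1] = (2+6+8)/3 = 16/3.
E[N | machine 2] = (7+9+11+12)/4 = 39/4.
E[N | machine 3] = (3+6+12+13+14)/5 = 48/5.
E[N] = (1/3)·(16/3) + (1/3)·(39/4) + (1/3)·(48/5) = 1481/180.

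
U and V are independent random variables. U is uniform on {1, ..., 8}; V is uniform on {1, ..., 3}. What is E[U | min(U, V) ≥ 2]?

P(min(U, V) ≥ 2) = 7/12.
Summing U·P(x,y) over outcomes with min(U, V) ≥ 2 gives 35/12.
E[U | min(U, V) ≥ 2] = (35/12) / (7/12) = 5.

5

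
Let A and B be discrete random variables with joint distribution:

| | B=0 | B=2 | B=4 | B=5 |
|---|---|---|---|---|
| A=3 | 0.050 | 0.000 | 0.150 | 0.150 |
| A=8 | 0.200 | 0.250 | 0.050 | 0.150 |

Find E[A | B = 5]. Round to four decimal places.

5.5000

P(B = 5) = 0.300.
Σ A·P over the event = 3·(0.150) + 8·(0.150) = 1.650.
E[A | B = 5] = (1.650) / (0.300) = 5.5000.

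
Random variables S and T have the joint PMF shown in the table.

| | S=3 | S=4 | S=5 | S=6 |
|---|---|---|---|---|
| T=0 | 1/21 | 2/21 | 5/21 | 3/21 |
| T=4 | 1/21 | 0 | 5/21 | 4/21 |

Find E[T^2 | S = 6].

64/7

P(S = 6) = 1/3.
Σ T^2·P over the event = 0·(3/21) + 16·(4/21) = 64/21.
E[T^2 | S = 6] = (64/21) / (1/3) = 64/7.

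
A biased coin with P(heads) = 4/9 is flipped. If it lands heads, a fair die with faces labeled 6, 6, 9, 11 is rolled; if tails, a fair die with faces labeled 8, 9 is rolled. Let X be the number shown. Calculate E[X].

149/18

E[X | heads] = (6+6+9+11)/4 = 8.
E[X | tails] = (8+9)/2 = 17/2.
E[X] = (4/9)·(8) + (5/9)·(17/2) = 149/18.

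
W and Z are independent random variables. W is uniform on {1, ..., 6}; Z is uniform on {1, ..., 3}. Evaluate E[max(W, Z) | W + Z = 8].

Outcomes with W + Z = 8: (5,3), (6,2), each with probability 1/18.
E[max(W, Z) | W + Z = 8] = (5 + 6) / 2 = 11/2.

11/2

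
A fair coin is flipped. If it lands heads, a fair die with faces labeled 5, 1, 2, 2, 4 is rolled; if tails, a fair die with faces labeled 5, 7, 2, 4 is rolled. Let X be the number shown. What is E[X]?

73/20

E[X | heads] = (5+1+2+2+4)/5 = 14/5.
E[X | tails] = (5+7+2+4)/4 = 9/2.
By the law of total expectation,
E[X] = (1/2)·(14/5) + (1/2)·(9/2) = 73/20.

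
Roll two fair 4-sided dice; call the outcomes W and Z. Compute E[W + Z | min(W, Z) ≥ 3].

Outcomes with min(W, Z) ≥ 3: (3,3), (3,4), (4,3), (4,4), each with probability 1/16.
E[W + Z | min(W, Z) ≥ 3] = (6 + 7 + 7 + 8) / 4 = 7.

7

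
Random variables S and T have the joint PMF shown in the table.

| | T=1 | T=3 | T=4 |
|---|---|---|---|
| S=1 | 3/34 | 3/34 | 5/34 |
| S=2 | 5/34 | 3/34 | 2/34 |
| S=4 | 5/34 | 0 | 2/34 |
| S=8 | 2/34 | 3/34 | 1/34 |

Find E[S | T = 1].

P(T = 1) = 15/34.
Σ S·P over the event = 1·(3/34) + 2·(5/34) + 4·(5/34) + 8·(2/34) = 49/34.
E[S | T = 1] = (49/34) / (15/34) = 49/15.

49/15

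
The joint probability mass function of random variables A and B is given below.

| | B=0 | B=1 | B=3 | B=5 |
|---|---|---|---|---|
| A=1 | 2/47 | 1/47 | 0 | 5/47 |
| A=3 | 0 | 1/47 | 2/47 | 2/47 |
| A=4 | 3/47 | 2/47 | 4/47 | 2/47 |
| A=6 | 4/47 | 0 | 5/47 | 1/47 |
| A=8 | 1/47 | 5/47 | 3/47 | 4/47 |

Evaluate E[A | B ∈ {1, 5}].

109/23

P(B ∈ {1, 5}) = 23/47.
Summing A·P(A=x,B=y) over the conditioning event gives 109/47.
E[A | B ∈ {1, 5}] = (109/47) / (23/47) = 109/23.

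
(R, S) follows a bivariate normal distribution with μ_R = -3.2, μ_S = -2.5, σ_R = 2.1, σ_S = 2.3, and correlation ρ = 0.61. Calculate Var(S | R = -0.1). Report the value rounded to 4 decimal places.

For a bivariate normal, Var(S | R=x) = σ_S²(1 − ρ²).
Var(S | R=-0.1) = (2.3)²·(1 − (0.61)²) = 5.29·0.6279 = 3.3216.

3.3216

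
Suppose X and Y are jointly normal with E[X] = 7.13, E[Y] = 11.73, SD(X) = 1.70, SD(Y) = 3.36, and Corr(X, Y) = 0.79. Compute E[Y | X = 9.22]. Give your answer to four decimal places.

14.9934

The regression of Y on X has slope ρ·σ_Y/σ_X and passes through (μ_X, μ_Y).
E[Y | X=9.22] = 11.73 + (0.79)·(3.36/1.70)·(9.22 − (7.13)) = 11.73 + (1.561412)·(2.09) = 14.9934.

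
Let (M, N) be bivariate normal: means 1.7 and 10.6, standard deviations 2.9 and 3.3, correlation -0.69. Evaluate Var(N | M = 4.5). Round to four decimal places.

The conditional variance in a bivariate normal is σ_N²(1 − ρ²), independent of x.
Var(N | M=4.5) = (3.3)²·(1 − (-0.69)²) = 10.89·0.5239 = 5.7053.

5.7053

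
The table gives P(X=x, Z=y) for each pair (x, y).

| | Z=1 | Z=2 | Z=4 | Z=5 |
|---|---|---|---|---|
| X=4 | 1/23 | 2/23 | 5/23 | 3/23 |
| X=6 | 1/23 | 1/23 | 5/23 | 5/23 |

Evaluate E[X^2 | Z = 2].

P(Z = 2) = 3/23.
Σ X^2·P over the event = 16·(2/23) + 36·(1/23) = 68/23.
E[X^2 | Z = 2] = (68/23) / (3/23) = 68/3.

68/3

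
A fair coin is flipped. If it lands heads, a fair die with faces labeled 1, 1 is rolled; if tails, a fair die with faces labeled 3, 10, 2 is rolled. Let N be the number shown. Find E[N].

E[N | heads] = (1+1)/2 = 1.
E[N | tails] = (3+10+2)/3 = 5.
E[N] = (1/2)·(1) + (1/2)·(5) = 3.

3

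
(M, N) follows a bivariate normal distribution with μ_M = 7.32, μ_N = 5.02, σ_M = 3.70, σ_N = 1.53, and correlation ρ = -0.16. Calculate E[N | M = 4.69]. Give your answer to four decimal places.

For a bivariate normal, E[N | M=x] = μ_N + ρ·(σ_N/σ_M)·(x − μ_M).
E[N | M=4.69] = 5.02 + (-0.16)·(1.53/3.70)·(4.69 − (7.32)) = 5.02 + (-0.066162)·(-2.63) = 5.1940.

5.1940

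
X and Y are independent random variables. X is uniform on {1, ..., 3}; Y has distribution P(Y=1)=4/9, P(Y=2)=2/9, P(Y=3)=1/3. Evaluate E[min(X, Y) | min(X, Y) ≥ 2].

P(min(X, Y) ≥ 2) = 10/27.
Summing min(X,Y)·P(x,y) over outcomes with min(X, Y) ≥ 2 gives 23/27.
E[min(X, Y) | min(X, Y) ≥ 2] = (23/27) / (10/27) = 23/10.

23/10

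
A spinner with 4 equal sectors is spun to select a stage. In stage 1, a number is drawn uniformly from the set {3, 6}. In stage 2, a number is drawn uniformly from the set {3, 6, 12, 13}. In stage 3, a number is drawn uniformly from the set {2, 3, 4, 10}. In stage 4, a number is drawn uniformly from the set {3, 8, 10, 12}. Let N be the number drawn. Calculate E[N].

E[N | stage 1] = (3+6)/2 = 9/2.
E[N | stage 2] = (3+6+12+13)/4 = 17/2.
E[N | stage 3] = (2+3+4+10)/4 = 19/4.
E[N | stage 4] = (3+8+10+12)/4 = 33/4.
By the law of total expectation,
E[N] = (1/4)·(9/2) + (1/4)·(17/2) + (1/4)·(19/4) + (1/4)·(33/4) = 13/2.

13/2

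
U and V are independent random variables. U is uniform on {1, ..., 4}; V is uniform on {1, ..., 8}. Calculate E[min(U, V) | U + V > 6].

P(U + V > 6) = 9/16.
Summing min(U,V)·P(x,y) over outcomes with U + V > 6 gives 49/32.
E[min(U, V) | U + V > 6] = (49/32) / (9/16) = 49/18.

49/18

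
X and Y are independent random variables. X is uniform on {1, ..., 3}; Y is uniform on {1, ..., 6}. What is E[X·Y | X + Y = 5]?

16/3

Outcomes with X + Y = 5: (1,4), (2,3), (3,2), each with probability 1/18.
E[X·Y | X + Y = 5] = (4 + 6 + 6) / 3 = 16/3.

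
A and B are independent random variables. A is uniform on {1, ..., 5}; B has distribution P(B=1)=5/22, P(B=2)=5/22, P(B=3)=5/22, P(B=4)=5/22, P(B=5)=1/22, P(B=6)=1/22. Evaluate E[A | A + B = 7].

63/17

P(A + B = 7) = 17/110.
Summing A·P(x,y) over outcomes with A + B = 7 gives 63/110.
E[A | A + B = 7] = (63/110) / (17/110) = 63/17.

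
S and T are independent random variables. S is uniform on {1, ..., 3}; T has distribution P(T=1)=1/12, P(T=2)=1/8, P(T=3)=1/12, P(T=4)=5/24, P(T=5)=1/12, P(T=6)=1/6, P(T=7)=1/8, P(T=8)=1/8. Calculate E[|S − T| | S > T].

P(S > T) = 7/72.
Summing |S−T|·P(x,y) over outcomes with S > T gives 1/8.
E[|S − T| | S > T] = (1/8) / (7/72) = 9/7.

9/7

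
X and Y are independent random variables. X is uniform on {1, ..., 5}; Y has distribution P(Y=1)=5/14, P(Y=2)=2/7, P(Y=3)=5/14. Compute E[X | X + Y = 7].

P(X + Y = 7) = 9/70.
Summing X·P(x,y) over outcomes with X + Y = 7 gives 4/7.
E[X | X + Y = 7] = (4/7) / (9/70) = 40/9.

40/9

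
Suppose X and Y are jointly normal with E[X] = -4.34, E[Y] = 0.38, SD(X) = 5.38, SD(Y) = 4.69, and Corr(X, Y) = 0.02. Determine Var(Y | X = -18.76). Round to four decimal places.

21.9873

For a bivariate normal, Var(Y | X=x) = σ_Y²(1 − ρ²).
Var(Y | X=-18.76) = (4.69)²·(1 − (0.02)²) = 21.9961·0.9996 = 21.9873.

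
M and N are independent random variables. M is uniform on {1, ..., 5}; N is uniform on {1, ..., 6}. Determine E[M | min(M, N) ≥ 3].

P(min(M, N) ≥ 3) = 2/5.
Summing M·P(x,y) over outcomes with min(M, N) ≥ 3 gives 8/5.
E[M | min(M, N) ≥ 3] = (8/5) / (2/5) = 4.

4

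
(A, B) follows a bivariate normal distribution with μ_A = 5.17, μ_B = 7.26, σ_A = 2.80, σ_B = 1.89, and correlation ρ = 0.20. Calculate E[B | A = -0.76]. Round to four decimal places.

6.4595

E[B | A=x] = μ_B + ρ(σ_B/σ_A)(x − μ_A) for jointly normal variables.
E[B | A=-0.76] = 7.26 + (0.20)·(1.89/2.80)·(-0.76 − (5.17)) = 7.26 + (0.135)·(-5.93) = 6.4595.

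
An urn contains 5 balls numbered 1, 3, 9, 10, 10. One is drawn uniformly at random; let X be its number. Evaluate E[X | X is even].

10

P(X is even) = 2/5.
Σ over the event: 10·2/5 = 4.
E[X | X is even] = (4) / (2/5) = 10.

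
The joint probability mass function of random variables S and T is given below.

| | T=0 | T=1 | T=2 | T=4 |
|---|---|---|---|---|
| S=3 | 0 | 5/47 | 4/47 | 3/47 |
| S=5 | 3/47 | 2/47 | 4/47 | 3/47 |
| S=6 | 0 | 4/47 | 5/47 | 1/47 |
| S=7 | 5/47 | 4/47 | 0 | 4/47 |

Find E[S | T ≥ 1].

P(T ≥ 1) = 39/47.
Summing S·P(S=x,T=y) over the conditioning event gives 197/47.
E[S | T ≥ 1] = (197/47) / (39/47) = 197/39.

197/39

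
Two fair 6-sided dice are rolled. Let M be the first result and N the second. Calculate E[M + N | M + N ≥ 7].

P(M + N ≥ 7) = 7/12.
Summing (M+N)·P(x,y) over outcomes with M + N ≥ 7 gives 91/18.
E[M + N | M + N ≥ 7] = (91/18) / (7/12) = 26/3.

26/3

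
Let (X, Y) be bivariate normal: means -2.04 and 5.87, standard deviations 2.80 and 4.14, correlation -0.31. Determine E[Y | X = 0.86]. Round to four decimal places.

E[Y | X=x] = μ_Y + ρ(σ_Y/σ_X)(x − μ_X) for jointly normal variables.
E[Y | X=0.86] = 5.87 + (-0.31)·(4.14/2.80)·(0.86 − (-2.04)) = 5.87 + (-0.45836)·(2.9) = 4.5408.

4.5408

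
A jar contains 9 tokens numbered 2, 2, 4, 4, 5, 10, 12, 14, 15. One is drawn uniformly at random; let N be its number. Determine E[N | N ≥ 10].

51/4

P(N ≥ 10) = 4/9.
Σ over the event: 10·1/9 + 12·1/9 + 14·1/9 + 15·1/9 = 17/3.
E[N | N ≥ 10] = (17/3) / (4/9) = 51/4.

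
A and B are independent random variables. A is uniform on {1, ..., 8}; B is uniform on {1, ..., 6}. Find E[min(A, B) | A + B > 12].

17/3

Outcomes with A + B > 12: (7,6), (8,5), (8,6), each with probability 1/48.
E[min(A, B) | A + B > 12] = (6 + 5 + 6) / 3 = 17/3.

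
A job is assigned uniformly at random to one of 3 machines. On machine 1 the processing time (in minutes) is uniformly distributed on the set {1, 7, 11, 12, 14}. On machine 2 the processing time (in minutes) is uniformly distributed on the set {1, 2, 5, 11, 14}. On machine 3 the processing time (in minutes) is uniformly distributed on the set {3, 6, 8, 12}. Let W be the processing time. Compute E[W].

457/60

E[W | machine 1] = (1+7+11+12+14)/5 = 9.
E[W | machine 2] = (1+2+5+11+14)/5 = 33/5.
E[W | machine 3] = (3+6+8+12)/4 = 29/4.
E[W] = (1/3)·(9) + (1/3)·(33/5) + (1/3)·(29/4) = 457/60.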